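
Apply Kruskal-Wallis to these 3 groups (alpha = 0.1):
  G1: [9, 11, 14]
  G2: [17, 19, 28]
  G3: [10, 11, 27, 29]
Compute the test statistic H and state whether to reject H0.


Step 1: Combine all N = 10 observations and assign midranks.
sorted (value, group, rank): (9,G1,1), (10,G3,2), (11,G1,3.5), (11,G3,3.5), (14,G1,5), (17,G2,6), (19,G2,7), (27,G3,8), (28,G2,9), (29,G3,10)
Step 2: Sum ranks within each group.
R_1 = 9.5 (n_1 = 3)
R_2 = 22 (n_2 = 3)
R_3 = 23.5 (n_3 = 4)
Step 3: H = 12/(N(N+1)) * sum(R_i^2/n_i) - 3(N+1)
     = 12/(10*11) * (9.5^2/3 + 22^2/3 + 23.5^2/4) - 3*11
     = 0.109091 * 329.479 - 33
     = 2.943182.
Step 4: Ties present; correction factor C = 1 - 6/(10^3 - 10) = 0.993939. Corrected H = 2.943182 / 0.993939 = 2.961128.
Step 5: Under H0, H ~ chi^2(2); p-value = 0.227509.
Step 6: alpha = 0.1. fail to reject H0.

H = 2.9611, df = 2, p = 0.227509, fail to reject H0.


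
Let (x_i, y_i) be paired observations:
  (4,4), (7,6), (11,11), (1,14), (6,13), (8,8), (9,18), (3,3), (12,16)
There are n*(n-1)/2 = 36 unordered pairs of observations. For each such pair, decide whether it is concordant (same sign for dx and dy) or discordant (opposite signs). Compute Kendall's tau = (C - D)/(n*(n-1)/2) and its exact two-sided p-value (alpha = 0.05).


Step 1: Enumerate the 36 unordered pairs (i,j) with i<j and classify each by sign(x_j-x_i) * sign(y_j-y_i).
  (1,2):dx=+3,dy=+2->C; (1,3):dx=+7,dy=+7->C; (1,4):dx=-3,dy=+10->D; (1,5):dx=+2,dy=+9->C
  (1,6):dx=+4,dy=+4->C; (1,7):dx=+5,dy=+14->C; (1,8):dx=-1,dy=-1->C; (1,9):dx=+8,dy=+12->C
  (2,3):dx=+4,dy=+5->C; (2,4):dx=-6,dy=+8->D; (2,5):dx=-1,dy=+7->D; (2,6):dx=+1,dy=+2->C
  (2,7):dx=+2,dy=+12->C; (2,8):dx=-4,dy=-3->C; (2,9):dx=+5,dy=+10->C; (3,4):dx=-10,dy=+3->D
  (3,5):dx=-5,dy=+2->D; (3,6):dx=-3,dy=-3->C; (3,7):dx=-2,dy=+7->D; (3,8):dx=-8,dy=-8->C
  (3,9):dx=+1,dy=+5->C; (4,5):dx=+5,dy=-1->D; (4,6):dx=+7,dy=-6->D; (4,7):dx=+8,dy=+4->C
  (4,8):dx=+2,dy=-11->D; (4,9):dx=+11,dy=+2->C; (5,6):dx=+2,dy=-5->D; (5,7):dx=+3,dy=+5->C
  (5,8):dx=-3,dy=-10->C; (5,9):dx=+6,dy=+3->C; (6,7):dx=+1,dy=+10->C; (6,8):dx=-5,dy=-5->C
  (6,9):dx=+4,dy=+8->C; (7,8):dx=-6,dy=-15->C; (7,9):dx=+3,dy=-2->D; (8,9):dx=+9,dy=+13->C
Step 2: C = 25, D = 11, total pairs = 36.
Step 3: tau = (C - D)/(n(n-1)/2) = (25 - 11)/36 = 0.388889.
Step 4: Exact two-sided p-value (enumerate n! = 362880 permutations of y under H0): p = 0.180181.
Step 5: alpha = 0.05. fail to reject H0.

tau_b = 0.3889 (C=25, D=11), p = 0.180181, fail to reject H0.


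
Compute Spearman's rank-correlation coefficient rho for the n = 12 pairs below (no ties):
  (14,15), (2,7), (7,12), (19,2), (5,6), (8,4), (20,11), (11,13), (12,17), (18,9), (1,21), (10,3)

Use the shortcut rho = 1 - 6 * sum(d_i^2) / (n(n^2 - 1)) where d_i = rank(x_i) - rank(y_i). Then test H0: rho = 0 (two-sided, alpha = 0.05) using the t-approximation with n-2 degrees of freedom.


Step 1: Rank x and y separately (midranks; no ties here).
rank(x): 14->9, 2->2, 7->4, 19->11, 5->3, 8->5, 20->12, 11->7, 12->8, 18->10, 1->1, 10->6
rank(y): 15->10, 7->5, 12->8, 2->1, 6->4, 4->3, 11->7, 13->9, 17->11, 9->6, 21->12, 3->2
Step 2: d_i = R_x(i) - R_y(i); compute d_i^2.
  (9-10)^2=1, (2-5)^2=9, (4-8)^2=16, (11-1)^2=100, (3-4)^2=1, (5-3)^2=4, (12-7)^2=25, (7-9)^2=4, (8-11)^2=9, (10-6)^2=16, (1-12)^2=121, (6-2)^2=16
sum(d^2) = 322.
Step 3: rho = 1 - 6*322 / (12*(12^2 - 1)) = 1 - 1932/1716 = -0.125874.
Step 4: Under H0, t = rho * sqrt((n-2)/(1-rho^2)) = -0.4012 ~ t(10).
Step 5: Two-sided p-value from the t-distribution with 10 df = 0.696683.
Step 6: alpha = 0.05. fail to reject H0.

rho = -0.1259, p = 0.696683, fail to reject H0 at alpha = 0.05.


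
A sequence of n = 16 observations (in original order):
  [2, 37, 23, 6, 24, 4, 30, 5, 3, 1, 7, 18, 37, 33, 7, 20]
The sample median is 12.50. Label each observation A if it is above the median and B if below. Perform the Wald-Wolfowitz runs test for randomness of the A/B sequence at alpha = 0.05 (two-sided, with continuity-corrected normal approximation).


Step 1: Compute median = 12.50; label A = above, B = below.
Labels in order: BAABABABBBBAAABA  (n_A = 8, n_B = 8)
Step 2: Count runs R = 10.
Step 3: Under H0 (random ordering), E[R] = 2*n_A*n_B/(n_A+n_B) + 1 = 2*8*8/16 + 1 = 9.0000.
        Var[R] = 2*n_A*n_B*(2*n_A*n_B - n_A - n_B) / ((n_A+n_B)^2 * (n_A+n_B-1)) = 14336/3840 = 3.7333.
        SD[R] = 1.9322.
Step 4: Continuity-corrected z = (R - 0.5 - E[R]) / SD[R] = (10 - 0.5 - 9.0000) / 1.9322 = 0.2588.
Step 5: Two-sided p-value via normal approximation = 2*(1 - Phi(|z|)) = 0.795809.
Step 6: alpha = 0.05. fail to reject H0.

R = 10, z = 0.2588, p = 0.795809, fail to reject H0.


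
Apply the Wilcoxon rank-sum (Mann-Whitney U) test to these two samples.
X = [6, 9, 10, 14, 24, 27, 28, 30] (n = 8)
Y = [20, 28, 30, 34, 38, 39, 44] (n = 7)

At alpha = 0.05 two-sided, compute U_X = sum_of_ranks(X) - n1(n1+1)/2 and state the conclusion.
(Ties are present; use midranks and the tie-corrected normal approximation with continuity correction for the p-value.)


Step 1: Combine and sort all 15 observations; assign midranks.
sorted (value, group): (6,X), (9,X), (10,X), (14,X), (20,Y), (24,X), (27,X), (28,X), (28,Y), (30,X), (30,Y), (34,Y), (38,Y), (39,Y), (44,Y)
ranks: 6->1, 9->2, 10->3, 14->4, 20->5, 24->6, 27->7, 28->8.5, 28->8.5, 30->10.5, 30->10.5, 34->12, 38->13, 39->14, 44->15
Step 2: Rank sum for X: R1 = 1 + 2 + 3 + 4 + 6 + 7 + 8.5 + 10.5 = 42.
Step 3: U_X = R1 - n1(n1+1)/2 = 42 - 8*9/2 = 42 - 36 = 6.
       U_Y = n1*n2 - U_X = 56 - 6 = 50.
Step 4: Ties are present, so use the tie-corrected normal approximation (with continuity correction) for the p-value.
Step 5: p-value = 0.012681; compare to alpha = 0.05. reject H0.

U_X = 6, p = 0.012681, reject H0 at alpha = 0.05.


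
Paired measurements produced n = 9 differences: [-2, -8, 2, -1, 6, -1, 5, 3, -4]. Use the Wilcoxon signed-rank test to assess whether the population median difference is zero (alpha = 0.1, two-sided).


Step 1: Drop any zero differences (none here) and take |d_i|.
|d| = [2, 8, 2, 1, 6, 1, 5, 3, 4]
Step 2: Midrank |d_i| (ties get averaged ranks).
ranks: |2|->3.5, |8|->9, |2|->3.5, |1|->1.5, |6|->8, |1|->1.5, |5|->7, |3|->5, |4|->6
Step 3: Attach original signs; sum ranks with positive sign and with negative sign.
W+ = 3.5 + 8 + 7 + 5 = 23.5
W- = 3.5 + 9 + 1.5 + 1.5 + 6 = 21.5
(Check: W+ + W- = 45 should equal n(n+1)/2 = 45.)
Step 4: Test statistic W = min(W+, W-) = 21.5.
Step 5: Ties in |d|, so use the tie-corrected normal approximation.
        E[W] = n(n+1)/4 = 9*10/4 = 22.5.
        Tie groups: |d|=1 (t=2), |d|=2 (t=2); sum(t^3 - t) = 12.
        Var[W] = n(n+1)(2n+1)/24 - sum(t^3-t)/48 = 1710/24 - 12/48 = 71.
        z = (W - E[W]) / sqrt(Var[W]) = (21.5 - 22.5) / 8.4261 = -0.1187.
        Two-sided p = 2*Phi(z) = 0.905530.
Step 6: alpha = 0.1. fail to reject H0.

W+ = 23.5, W- = 21.5, W = min = 21.5, p = 0.905530, fail to reject H0.


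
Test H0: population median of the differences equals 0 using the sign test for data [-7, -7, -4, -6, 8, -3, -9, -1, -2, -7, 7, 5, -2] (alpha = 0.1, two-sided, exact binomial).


Step 1: Discard zero differences. Original n = 13; n_eff = number of nonzero differences = 13.
Nonzero differences (with sign): -7, -7, -4, -6, +8, -3, -9, -1, -2, -7, +7, +5, -2
Step 2: Count signs: positive = 3, negative = 10.
Step 3: Under H0: P(positive) = 0.5, so the number of positives S ~ Bin(13, 0.5).
Step 4: Two-sided exact p-value = sum of Bin(13,0.5) probabilities at or below the observed probability = 0.092285.
Step 5: alpha = 0.1. reject H0.

n_eff = 13, pos = 3, neg = 10, p = 0.092285, reject H0.


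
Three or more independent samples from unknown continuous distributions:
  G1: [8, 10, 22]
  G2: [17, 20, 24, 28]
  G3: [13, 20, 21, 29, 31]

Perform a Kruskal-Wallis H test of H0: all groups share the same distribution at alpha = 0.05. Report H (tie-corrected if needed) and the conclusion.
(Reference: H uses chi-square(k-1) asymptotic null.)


Step 1: Combine all N = 12 observations and assign midranks.
sorted (value, group, rank): (8,G1,1), (10,G1,2), (13,G3,3), (17,G2,4), (20,G2,5.5), (20,G3,5.5), (21,G3,7), (22,G1,8), (24,G2,9), (28,G2,10), (29,G3,11), (31,G3,12)
Step 2: Sum ranks within each group.
R_1 = 11 (n_1 = 3)
R_2 = 28.5 (n_2 = 4)
R_3 = 38.5 (n_3 = 5)
Step 3: H = 12/(N(N+1)) * sum(R_i^2/n_i) - 3(N+1)
     = 12/(12*13) * (11^2/3 + 28.5^2/4 + 38.5^2/5) - 3*13
     = 0.076923 * 539.846 - 39
     = 2.526603.
Step 4: Ties present; correction factor C = 1 - 6/(12^3 - 12) = 0.996503. Corrected H = 2.526603 / 0.996503 = 2.535468.
Step 5: Under H0, H ~ chi^2(2); p-value = 0.281469.
Step 6: alpha = 0.05. fail to reject H0.

H = 2.5355, df = 2, p = 0.281469, fail to reject H0.


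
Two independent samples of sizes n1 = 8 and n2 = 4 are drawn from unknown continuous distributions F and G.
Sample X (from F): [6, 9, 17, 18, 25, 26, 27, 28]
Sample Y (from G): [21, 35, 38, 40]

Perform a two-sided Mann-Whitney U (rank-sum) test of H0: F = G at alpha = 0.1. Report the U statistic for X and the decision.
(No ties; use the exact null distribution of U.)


Step 1: Combine and sort all 12 observations; assign midranks.
sorted (value, group): (6,X), (9,X), (17,X), (18,X), (21,Y), (25,X), (26,X), (27,X), (28,X), (35,Y), (38,Y), (40,Y)
ranks: 6->1, 9->2, 17->3, 18->4, 21->5, 25->6, 26->7, 27->8, 28->9, 35->10, 38->11, 40->12
Step 2: Rank sum for X: R1 = 1 + 2 + 3 + 4 + 6 + 7 + 8 + 9 = 40.
Step 3: U_X = R1 - n1(n1+1)/2 = 40 - 8*9/2 = 40 - 36 = 4.
       U_Y = n1*n2 - U_X = 32 - 4 = 28.
Step 4: No ties, so the exact null distribution of U (based on enumerating the C(12,8) = 495 equally likely rank assignments) gives the two-sided p-value.
Step 5: p-value = 0.048485; compare to alpha = 0.1. reject H0.

U_X = 4, p = 0.048485, reject H0 at alpha = 0.1.


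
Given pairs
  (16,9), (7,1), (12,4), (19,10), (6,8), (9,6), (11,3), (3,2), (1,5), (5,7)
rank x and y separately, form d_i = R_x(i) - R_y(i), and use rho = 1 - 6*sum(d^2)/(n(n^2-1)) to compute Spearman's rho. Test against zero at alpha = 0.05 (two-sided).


Step 1: Rank x and y separately (midranks; no ties here).
rank(x): 16->9, 7->5, 12->8, 19->10, 6->4, 9->6, 11->7, 3->2, 1->1, 5->3
rank(y): 9->9, 1->1, 4->4, 10->10, 8->8, 6->6, 3->3, 2->2, 5->5, 7->7
Step 2: d_i = R_x(i) - R_y(i); compute d_i^2.
  (9-9)^2=0, (5-1)^2=16, (8-4)^2=16, (10-10)^2=0, (4-8)^2=16, (6-6)^2=0, (7-3)^2=16, (2-2)^2=0, (1-5)^2=16, (3-7)^2=16
sum(d^2) = 96.
Step 3: rho = 1 - 6*96 / (10*(10^2 - 1)) = 1 - 576/990 = 0.418182.
Step 4: Under H0, t = rho * sqrt((n-2)/(1-rho^2)) = 1.3021 ~ t(8).
Step 5: Two-sided p-value from the t-distribution with 8 df = 0.229113.
Step 6: alpha = 0.05. fail to reject H0.

rho = 0.4182, p = 0.229113, fail to reject H0 at alpha = 0.05.


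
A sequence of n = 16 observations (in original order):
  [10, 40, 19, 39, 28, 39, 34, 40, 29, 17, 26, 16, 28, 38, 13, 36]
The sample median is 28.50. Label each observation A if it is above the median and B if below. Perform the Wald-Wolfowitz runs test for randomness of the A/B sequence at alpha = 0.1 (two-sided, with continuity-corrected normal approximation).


Step 1: Compute median = 28.50; label A = above, B = below.
Labels in order: BABABAAAABBBBABA  (n_A = 8, n_B = 8)
Step 2: Count runs R = 10.
Step 3: Under H0 (random ordering), E[R] = 2*n_A*n_B/(n_A+n_B) + 1 = 2*8*8/16 + 1 = 9.0000.
        Var[R] = 2*n_A*n_B*(2*n_A*n_B - n_A - n_B) / ((n_A+n_B)^2 * (n_A+n_B-1)) = 14336/3840 = 3.7333.
        SD[R] = 1.9322.
Step 4: Continuity-corrected z = (R - 0.5 - E[R]) / SD[R] = (10 - 0.5 - 9.0000) / 1.9322 = 0.2588.
Step 5: Two-sided p-value via normal approximation = 2*(1 - Phi(|z|)) = 0.795809.
Step 6: alpha = 0.1. fail to reject H0.

R = 10, z = 0.2588, p = 0.795809, fail to reject H0.


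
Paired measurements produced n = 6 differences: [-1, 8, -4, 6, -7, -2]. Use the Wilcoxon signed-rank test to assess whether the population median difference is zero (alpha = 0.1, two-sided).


Step 1: Drop any zero differences (none here) and take |d_i|.
|d| = [1, 8, 4, 6, 7, 2]
Step 2: Midrank |d_i| (ties get averaged ranks).
ranks: |1|->1, |8|->6, |4|->3, |6|->4, |7|->5, |2|->2
Step 3: Attach original signs; sum ranks with positive sign and with negative sign.
W+ = 6 + 4 = 10
W- = 1 + 3 + 5 + 2 = 11
(Check: W+ + W- = 21 should equal n(n+1)/2 = 21.)
Step 4: Test statistic W = min(W+, W-) = 10.
Step 5: No ties, so the exact null distribution over the 2^6 = 64 sign assignments gives the two-sided p-value = 1.000000.
Step 6: alpha = 0.1. fail to reject H0.

W+ = 10, W- = 11, W = min = 10, p = 1.000000, fail to reject H0.


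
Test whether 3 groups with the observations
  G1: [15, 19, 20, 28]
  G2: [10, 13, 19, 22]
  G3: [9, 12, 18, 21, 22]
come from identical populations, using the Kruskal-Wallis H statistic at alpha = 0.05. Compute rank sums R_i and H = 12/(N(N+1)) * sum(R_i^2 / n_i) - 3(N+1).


Step 1: Combine all N = 13 observations and assign midranks.
sorted (value, group, rank): (9,G3,1), (10,G2,2), (12,G3,3), (13,G2,4), (15,G1,5), (18,G3,6), (19,G1,7.5), (19,G2,7.5), (20,G1,9), (21,G3,10), (22,G2,11.5), (22,G3,11.5), (28,G1,13)
Step 2: Sum ranks within each group.
R_1 = 34.5 (n_1 = 4)
R_2 = 25 (n_2 = 4)
R_3 = 31.5 (n_3 = 5)
Step 3: H = 12/(N(N+1)) * sum(R_i^2/n_i) - 3(N+1)
     = 12/(13*14) * (34.5^2/4 + 25^2/4 + 31.5^2/5) - 3*14
     = 0.065934 * 652.263 - 42
     = 1.006319.
Step 4: Ties present; correction factor C = 1 - 12/(13^3 - 13) = 0.994505. Corrected H = 1.006319 / 0.994505 = 1.011878.
Step 5: Under H0, H ~ chi^2(2); p-value = 0.602939.
Step 6: alpha = 0.05. fail to reject H0.

H = 1.0119, df = 2, p = 0.602939, fail to reject H0.


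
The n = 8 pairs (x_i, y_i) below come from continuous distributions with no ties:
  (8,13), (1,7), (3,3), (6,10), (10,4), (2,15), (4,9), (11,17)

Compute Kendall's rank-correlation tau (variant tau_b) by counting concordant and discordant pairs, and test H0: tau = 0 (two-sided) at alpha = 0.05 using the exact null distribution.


Step 1: Enumerate the 28 unordered pairs (i,j) with i<j and classify each by sign(x_j-x_i) * sign(y_j-y_i).
  (1,2):dx=-7,dy=-6->C; (1,3):dx=-5,dy=-10->C; (1,4):dx=-2,dy=-3->C; (1,5):dx=+2,dy=-9->D
  (1,6):dx=-6,dy=+2->D; (1,7):dx=-4,dy=-4->C; (1,8):dx=+3,dy=+4->C; (2,3):dx=+2,dy=-4->D
  (2,4):dx=+5,dy=+3->C; (2,5):dx=+9,dy=-3->D; (2,6):dx=+1,dy=+8->C; (2,7):dx=+3,dy=+2->C
  (2,8):dx=+10,dy=+10->C; (3,4):dx=+3,dy=+7->C; (3,5):dx=+7,dy=+1->C; (3,6):dx=-1,dy=+12->D
  (3,7):dx=+1,dy=+6->C; (3,8):dx=+8,dy=+14->C; (4,5):dx=+4,dy=-6->D; (4,6):dx=-4,dy=+5->D
  (4,7):dx=-2,dy=-1->C; (4,8):dx=+5,dy=+7->C; (5,6):dx=-8,dy=+11->D; (5,7):dx=-6,dy=+5->D
  (5,8):dx=+1,dy=+13->C; (6,7):dx=+2,dy=-6->D; (6,8):dx=+9,dy=+2->C; (7,8):dx=+7,dy=+8->C
Step 2: C = 18, D = 10, total pairs = 28.
Step 3: tau = (C - D)/(n(n-1)/2) = (18 - 10)/28 = 0.285714.
Step 4: Exact two-sided p-value (enumerate n! = 40320 permutations of y under H0): p = 0.398760.
Step 5: alpha = 0.05. fail to reject H0.

tau_b = 0.2857 (C=18, D=10), p = 0.398760, fail to reject H0.


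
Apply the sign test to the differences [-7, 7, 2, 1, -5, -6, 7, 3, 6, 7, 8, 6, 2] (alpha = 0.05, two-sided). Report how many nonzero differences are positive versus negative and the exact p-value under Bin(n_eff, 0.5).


Step 1: Discard zero differences. Original n = 13; n_eff = number of nonzero differences = 13.
Nonzero differences (with sign): -7, +7, +2, +1, -5, -6, +7, +3, +6, +7, +8, +6, +2
Step 2: Count signs: positive = 10, negative = 3.
Step 3: Under H0: P(positive) = 0.5, so the number of positives S ~ Bin(13, 0.5).
Step 4: Two-sided exact p-value = sum of Bin(13,0.5) probabilities at or below the observed probability = 0.092285.
Step 5: alpha = 0.05. fail to reject H0.

n_eff = 13, pos = 10, neg = 3, p = 0.092285, fail to reject H0.


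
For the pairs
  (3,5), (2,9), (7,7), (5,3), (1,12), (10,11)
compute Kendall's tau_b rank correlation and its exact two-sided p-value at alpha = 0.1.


Step 1: Enumerate the 15 unordered pairs (i,j) with i<j and classify each by sign(x_j-x_i) * sign(y_j-y_i).
  (1,2):dx=-1,dy=+4->D; (1,3):dx=+4,dy=+2->C; (1,4):dx=+2,dy=-2->D; (1,5):dx=-2,dy=+7->D
  (1,6):dx=+7,dy=+6->C; (2,3):dx=+5,dy=-2->D; (2,4):dx=+3,dy=-6->D; (2,5):dx=-1,dy=+3->D
  (2,6):dx=+8,dy=+2->C; (3,4):dx=-2,dy=-4->C; (3,5):dx=-6,dy=+5->D; (3,6):dx=+3,dy=+4->C
  (4,5):dx=-4,dy=+9->D; (4,6):dx=+5,dy=+8->C; (5,6):dx=+9,dy=-1->D
Step 2: C = 6, D = 9, total pairs = 15.
Step 3: tau = (C - D)/(n(n-1)/2) = (6 - 9)/15 = -0.200000.
Step 4: Exact two-sided p-value (enumerate n! = 720 permutations of y under H0): p = 0.719444.
Step 5: alpha = 0.1. fail to reject H0.

tau_b = -0.2000 (C=6, D=9), p = 0.719444, fail to reject H0.


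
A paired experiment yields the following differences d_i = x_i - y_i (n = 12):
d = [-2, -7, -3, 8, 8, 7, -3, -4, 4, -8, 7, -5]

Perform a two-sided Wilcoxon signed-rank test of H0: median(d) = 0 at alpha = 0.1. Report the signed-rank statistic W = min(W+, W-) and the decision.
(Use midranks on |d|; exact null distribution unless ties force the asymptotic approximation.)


Step 1: Drop any zero differences (none here) and take |d_i|.
|d| = [2, 7, 3, 8, 8, 7, 3, 4, 4, 8, 7, 5]
Step 2: Midrank |d_i| (ties get averaged ranks).
ranks: |2|->1, |7|->8, |3|->2.5, |8|->11, |8|->11, |7|->8, |3|->2.5, |4|->4.5, |4|->4.5, |8|->11, |7|->8, |5|->6
Step 3: Attach original signs; sum ranks with positive sign and with negative sign.
W+ = 11 + 11 + 8 + 4.5 + 8 = 42.5
W- = 1 + 8 + 2.5 + 2.5 + 4.5 + 11 + 6 = 35.5
(Check: W+ + W- = 78 should equal n(n+1)/2 = 78.)
Step 4: Test statistic W = min(W+, W-) = 35.5.
Step 5: Ties in |d|, so use the tie-corrected normal approximation.
        E[W] = n(n+1)/4 = 12*13/4 = 39.
        Tie groups: |d|=3 (t=2), |d|=4 (t=2), |d|=7 (t=3), |d|=8 (t=3); sum(t^3 - t) = 60.
        Var[W] = n(n+1)(2n+1)/24 - sum(t^3-t)/48 = 3900/24 - 60/48 = 161.25.
        z = (W - E[W]) / sqrt(Var[W]) = (35.5 - 39) / 12.6984 = -0.2756.
        Two-sided p = 2*Phi(z) = 0.782836.
Step 6: alpha = 0.1. fail to reject H0.

W+ = 42.5, W- = 35.5, W = min = 35.5, p = 0.782836, fail to reject H0.


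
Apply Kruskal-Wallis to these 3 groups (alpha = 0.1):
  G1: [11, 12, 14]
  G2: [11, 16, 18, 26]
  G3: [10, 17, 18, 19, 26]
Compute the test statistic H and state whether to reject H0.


Step 1: Combine all N = 12 observations and assign midranks.
sorted (value, group, rank): (10,G3,1), (11,G1,2.5), (11,G2,2.5), (12,G1,4), (14,G1,5), (16,G2,6), (17,G3,7), (18,G2,8.5), (18,G3,8.5), (19,G3,10), (26,G2,11.5), (26,G3,11.5)
Step 2: Sum ranks within each group.
R_1 = 11.5 (n_1 = 3)
R_2 = 28.5 (n_2 = 4)
R_3 = 38 (n_3 = 5)
Step 3: H = 12/(N(N+1)) * sum(R_i^2/n_i) - 3(N+1)
     = 12/(12*13) * (11.5^2/3 + 28.5^2/4 + 38^2/5) - 3*13
     = 0.076923 * 535.946 - 39
     = 2.226603.
Step 4: Ties present; correction factor C = 1 - 18/(12^3 - 12) = 0.989510. Corrected H = 2.226603 / 0.989510 = 2.250206.
Step 5: Under H0, H ~ chi^2(2); p-value = 0.324619.
Step 6: alpha = 0.1. fail to reject H0.

H = 2.2502, df = 2, p = 0.324619, fail to reject H0.


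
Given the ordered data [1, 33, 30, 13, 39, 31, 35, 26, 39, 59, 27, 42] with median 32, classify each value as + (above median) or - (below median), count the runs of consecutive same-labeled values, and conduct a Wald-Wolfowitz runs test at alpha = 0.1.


Step 1: Compute median = 32; label A = above, B = below.
Labels in order: BABBABABAABA  (n_A = 6, n_B = 6)
Step 2: Count runs R = 10.
Step 3: Under H0 (random ordering), E[R] = 2*n_A*n_B/(n_A+n_B) + 1 = 2*6*6/12 + 1 = 7.0000.
        Var[R] = 2*n_A*n_B*(2*n_A*n_B - n_A - n_B) / ((n_A+n_B)^2 * (n_A+n_B-1)) = 4320/1584 = 2.7273.
        SD[R] = 1.6514.
Step 4: Continuity-corrected z = (R - 0.5 - E[R]) / SD[R] = (10 - 0.5 - 7.0000) / 1.6514 = 1.5138.
Step 5: Two-sided p-value via normal approximation = 2*(1 - Phi(|z|)) = 0.130070.
Step 6: alpha = 0.1. fail to reject H0.

R = 10, z = 1.5138, p = 0.130070, fail to reject H0.


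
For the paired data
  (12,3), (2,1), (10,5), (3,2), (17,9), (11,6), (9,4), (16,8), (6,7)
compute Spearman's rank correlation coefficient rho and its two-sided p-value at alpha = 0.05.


Step 1: Rank x and y separately (midranks; no ties here).
rank(x): 12->7, 2->1, 10->5, 3->2, 17->9, 11->6, 9->4, 16->8, 6->3
rank(y): 3->3, 1->1, 5->5, 2->2, 9->9, 6->6, 4->4, 8->8, 7->7
Step 2: d_i = R_x(i) - R_y(i); compute d_i^2.
  (7-3)^2=16, (1-1)^2=0, (5-5)^2=0, (2-2)^2=0, (9-9)^2=0, (6-6)^2=0, (4-4)^2=0, (8-8)^2=0, (3-7)^2=16
sum(d^2) = 32.
Step 3: rho = 1 - 6*32 / (9*(9^2 - 1)) = 1 - 192/720 = 0.733333.
Step 4: Under H0, t = rho * sqrt((n-2)/(1-rho^2)) = 2.8538 ~ t(7).
Step 5: Two-sided p-value from the t-distribution with 7 df = 0.024554.
Step 6: alpha = 0.05. reject H0.

rho = 0.7333, p = 0.024554, reject H0 at alpha = 0.05.


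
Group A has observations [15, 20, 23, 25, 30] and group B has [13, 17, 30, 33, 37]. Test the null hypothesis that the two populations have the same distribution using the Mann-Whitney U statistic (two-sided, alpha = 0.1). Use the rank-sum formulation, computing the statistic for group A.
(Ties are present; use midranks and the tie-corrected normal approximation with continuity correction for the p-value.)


Step 1: Combine and sort all 10 observations; assign midranks.
sorted (value, group): (13,Y), (15,X), (17,Y), (20,X), (23,X), (25,X), (30,X), (30,Y), (33,Y), (37,Y)
ranks: 13->1, 15->2, 17->3, 20->4, 23->5, 25->6, 30->7.5, 30->7.5, 33->9, 37->10
Step 2: Rank sum for X: R1 = 2 + 4 + 5 + 6 + 7.5 = 24.5.
Step 3: U_X = R1 - n1(n1+1)/2 = 24.5 - 5*6/2 = 24.5 - 15 = 9.5.
       U_Y = n1*n2 - U_X = 25 - 9.5 = 15.5.
Step 4: Ties are present, so use the tie-corrected normal approximation (with continuity correction) for the p-value.
Step 5: p-value = 0.600402; compare to alpha = 0.1. fail to reject H0.

U_X = 9.5, p = 0.600402, fail to reject H0 at alpha = 0.1.


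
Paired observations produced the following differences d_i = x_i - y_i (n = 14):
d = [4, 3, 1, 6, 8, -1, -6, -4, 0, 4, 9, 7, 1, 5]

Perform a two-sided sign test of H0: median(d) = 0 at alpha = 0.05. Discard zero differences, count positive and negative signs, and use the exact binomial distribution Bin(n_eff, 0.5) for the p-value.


Step 1: Discard zero differences. Original n = 14; n_eff = number of nonzero differences = 13.
Nonzero differences (with sign): +4, +3, +1, +6, +8, -1, -6, -4, +4, +9, +7, +1, +5
Step 2: Count signs: positive = 10, negative = 3.
Step 3: Under H0: P(positive) = 0.5, so the number of positives S ~ Bin(13, 0.5).
Step 4: Two-sided exact p-value = sum of Bin(13,0.5) probabilities at or below the observed probability = 0.092285.
Step 5: alpha = 0.05. fail to reject H0.

n_eff = 13, pos = 10, neg = 3, p = 0.092285, fail to reject H0.


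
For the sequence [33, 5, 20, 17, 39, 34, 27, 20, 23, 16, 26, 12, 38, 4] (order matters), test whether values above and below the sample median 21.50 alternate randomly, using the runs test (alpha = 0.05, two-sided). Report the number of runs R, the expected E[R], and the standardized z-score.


Step 1: Compute median = 21.50; label A = above, B = below.
Labels in order: ABBBAAABABABAB  (n_A = 7, n_B = 7)
Step 2: Count runs R = 10.
Step 3: Under H0 (random ordering), E[R] = 2*n_A*n_B/(n_A+n_B) + 1 = 2*7*7/14 + 1 = 8.0000.
        Var[R] = 2*n_A*n_B*(2*n_A*n_B - n_A - n_B) / ((n_A+n_B)^2 * (n_A+n_B-1)) = 8232/2548 = 3.2308.
        SD[R] = 1.7974.
Step 4: Continuity-corrected z = (R - 0.5 - E[R]) / SD[R] = (10 - 0.5 - 8.0000) / 1.7974 = 0.8345.
Step 5: Two-sided p-value via normal approximation = 2*(1 - Phi(|z|)) = 0.403986.
Step 6: alpha = 0.05. fail to reject H0.

R = 10, z = 0.8345, p = 0.403986, fail to reject H0.


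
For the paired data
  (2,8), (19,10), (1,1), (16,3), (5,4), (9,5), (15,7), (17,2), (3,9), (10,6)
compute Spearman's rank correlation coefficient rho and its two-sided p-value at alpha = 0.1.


Step 1: Rank x and y separately (midranks; no ties here).
rank(x): 2->2, 19->10, 1->1, 16->8, 5->4, 9->5, 15->7, 17->9, 3->3, 10->6
rank(y): 8->8, 10->10, 1->1, 3->3, 4->4, 5->5, 7->7, 2->2, 9->9, 6->6
Step 2: d_i = R_x(i) - R_y(i); compute d_i^2.
  (2-8)^2=36, (10-10)^2=0, (1-1)^2=0, (8-3)^2=25, (4-4)^2=0, (5-5)^2=0, (7-7)^2=0, (9-2)^2=49, (3-9)^2=36, (6-6)^2=0
sum(d^2) = 146.
Step 3: rho = 1 - 6*146 / (10*(10^2 - 1)) = 1 - 876/990 = 0.115152.
Step 4: Under H0, t = rho * sqrt((n-2)/(1-rho^2)) = 0.3279 ~ t(8).
Step 5: Two-sided p-value from the t-distribution with 8 df = 0.751420.
Step 6: alpha = 0.1. fail to reject H0.

rho = 0.1152, p = 0.751420, fail to reject H0 at alpha = 0.1.


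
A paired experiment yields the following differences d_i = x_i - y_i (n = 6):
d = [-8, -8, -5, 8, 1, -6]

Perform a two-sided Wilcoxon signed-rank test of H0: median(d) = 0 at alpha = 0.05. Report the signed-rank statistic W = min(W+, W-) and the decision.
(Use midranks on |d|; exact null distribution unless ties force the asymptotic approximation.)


Step 1: Drop any zero differences (none here) and take |d_i|.
|d| = [8, 8, 5, 8, 1, 6]
Step 2: Midrank |d_i| (ties get averaged ranks).
ranks: |8|->5, |8|->5, |5|->2, |8|->5, |1|->1, |6|->3
Step 3: Attach original signs; sum ranks with positive sign and with negative sign.
W+ = 5 + 1 = 6
W- = 5 + 5 + 2 + 3 = 15
(Check: W+ + W- = 21 should equal n(n+1)/2 = 21.)
Step 4: Test statistic W = min(W+, W-) = 6.
Step 5: Ties in |d|, so use the tie-corrected normal approximation.
        E[W] = n(n+1)/4 = 6*7/4 = 10.5.
        Tie groups: |d|=8 (t=3); sum(t^3 - t) = 24.
        Var[W] = n(n+1)(2n+1)/24 - sum(t^3-t)/48 = 546/24 - 24/48 = 22.25.
        z = (W - E[W]) / sqrt(Var[W]) = (6 - 10.5) / 4.7170 = -0.9540.
        Two-sided p = 2*Phi(z) = 0.340085.
Step 6: alpha = 0.05. fail to reject H0.

W+ = 6, W- = 15, W = min = 6, p = 0.340085, fail to reject H0.


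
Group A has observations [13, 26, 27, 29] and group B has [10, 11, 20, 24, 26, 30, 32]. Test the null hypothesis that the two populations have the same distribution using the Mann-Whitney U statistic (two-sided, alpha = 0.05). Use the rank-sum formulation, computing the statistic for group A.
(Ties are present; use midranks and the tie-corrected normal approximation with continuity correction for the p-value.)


Step 1: Combine and sort all 11 observations; assign midranks.
sorted (value, group): (10,Y), (11,Y), (13,X), (20,Y), (24,Y), (26,X), (26,Y), (27,X), (29,X), (30,Y), (32,Y)
ranks: 10->1, 11->2, 13->3, 20->4, 24->5, 26->6.5, 26->6.5, 27->8, 29->9, 30->10, 32->11
Step 2: Rank sum for X: R1 = 3 + 6.5 + 8 + 9 = 26.5.
Step 3: U_X = R1 - n1(n1+1)/2 = 26.5 - 4*5/2 = 26.5 - 10 = 16.5.
       U_Y = n1*n2 - U_X = 28 - 16.5 = 11.5.
Step 4: Ties are present, so use the tie-corrected normal approximation (with continuity correction) for the p-value.
Step 5: p-value = 0.704817; compare to alpha = 0.05. fail to reject H0.

U_X = 16.5, p = 0.704817, fail to reject H0 at alpha = 0.05.


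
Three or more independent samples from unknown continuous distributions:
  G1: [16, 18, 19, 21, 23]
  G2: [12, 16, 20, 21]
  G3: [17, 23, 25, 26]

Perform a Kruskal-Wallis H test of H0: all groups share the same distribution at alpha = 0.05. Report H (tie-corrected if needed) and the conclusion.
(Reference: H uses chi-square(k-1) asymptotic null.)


Step 1: Combine all N = 13 observations and assign midranks.
sorted (value, group, rank): (12,G2,1), (16,G1,2.5), (16,G2,2.5), (17,G3,4), (18,G1,5), (19,G1,6), (20,G2,7), (21,G1,8.5), (21,G2,8.5), (23,G1,10.5), (23,G3,10.5), (25,G3,12), (26,G3,13)
Step 2: Sum ranks within each group.
R_1 = 32.5 (n_1 = 5)
R_2 = 19 (n_2 = 4)
R_3 = 39.5 (n_3 = 4)
Step 3: H = 12/(N(N+1)) * sum(R_i^2/n_i) - 3(N+1)
     = 12/(13*14) * (32.5^2/5 + 19^2/4 + 39.5^2/4) - 3*14
     = 0.065934 * 691.562 - 42
     = 3.597527.
Step 4: Ties present; correction factor C = 1 - 18/(13^3 - 13) = 0.991758. Corrected H = 3.597527 / 0.991758 = 3.627424.
Step 5: Under H0, H ~ chi^2(2); p-value = 0.163048.
Step 6: alpha = 0.05. fail to reject H0.

H = 3.6274, df = 2, p = 0.163048, fail to reject H0.


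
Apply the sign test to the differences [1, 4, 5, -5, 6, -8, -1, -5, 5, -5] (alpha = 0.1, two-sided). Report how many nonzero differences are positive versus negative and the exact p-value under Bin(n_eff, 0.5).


Step 1: Discard zero differences. Original n = 10; n_eff = number of nonzero differences = 10.
Nonzero differences (with sign): +1, +4, +5, -5, +6, -8, -1, -5, +5, -5
Step 2: Count signs: positive = 5, negative = 5.
Step 3: Under H0: P(positive) = 0.5, so the number of positives S ~ Bin(10, 0.5).
Step 4: Two-sided exact p-value = sum of Bin(10,0.5) probabilities at or below the observed probability = 1.000000.
Step 5: alpha = 0.1. fail to reject H0.

n_eff = 10, pos = 5, neg = 5, p = 1.000000, fail to reject H0.


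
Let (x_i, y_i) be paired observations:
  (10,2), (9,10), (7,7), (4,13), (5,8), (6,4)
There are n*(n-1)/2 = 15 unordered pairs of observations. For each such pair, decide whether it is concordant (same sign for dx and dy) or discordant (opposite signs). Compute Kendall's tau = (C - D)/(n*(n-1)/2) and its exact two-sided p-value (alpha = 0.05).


Step 1: Enumerate the 15 unordered pairs (i,j) with i<j and classify each by sign(x_j-x_i) * sign(y_j-y_i).
  (1,2):dx=-1,dy=+8->D; (1,3):dx=-3,dy=+5->D; (1,4):dx=-6,dy=+11->D; (1,5):dx=-5,dy=+6->D
  (1,6):dx=-4,dy=+2->D; (2,3):dx=-2,dy=-3->C; (2,4):dx=-5,dy=+3->D; (2,5):dx=-4,dy=-2->C
  (2,6):dx=-3,dy=-6->C; (3,4):dx=-3,dy=+6->D; (3,5):dx=-2,dy=+1->D; (3,6):dx=-1,dy=-3->C
  (4,5):dx=+1,dy=-5->D; (4,6):dx=+2,dy=-9->D; (5,6):dx=+1,dy=-4->D
Step 2: C = 4, D = 11, total pairs = 15.
Step 3: tau = (C - D)/(n(n-1)/2) = (4 - 11)/15 = -0.466667.
Step 4: Exact two-sided p-value (enumerate n! = 720 permutations of y under H0): p = 0.272222.
Step 5: alpha = 0.05. fail to reject H0.

tau_b = -0.4667 (C=4, D=11), p = 0.272222, fail to reject H0.


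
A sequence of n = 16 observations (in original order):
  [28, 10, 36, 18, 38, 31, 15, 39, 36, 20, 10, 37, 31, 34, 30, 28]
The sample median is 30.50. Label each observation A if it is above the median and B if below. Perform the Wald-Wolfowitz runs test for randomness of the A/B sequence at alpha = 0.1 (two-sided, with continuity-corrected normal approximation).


Step 1: Compute median = 30.50; label A = above, B = below.
Labels in order: BBABAABAABBAAABB  (n_A = 8, n_B = 8)
Step 2: Count runs R = 9.
Step 3: Under H0 (random ordering), E[R] = 2*n_A*n_B/(n_A+n_B) + 1 = 2*8*8/16 + 1 = 9.0000.
        Var[R] = 2*n_A*n_B*(2*n_A*n_B - n_A - n_B) / ((n_A+n_B)^2 * (n_A+n_B-1)) = 14336/3840 = 3.7333.
        SD[R] = 1.9322.
Step 4: R = E[R], so z = 0 with no continuity correction.
Step 5: Two-sided p-value via normal approximation = 2*(1 - Phi(|z|)) = 1.000000.
Step 6: alpha = 0.1. fail to reject H0.

R = 9, z = 0.0000, p = 1.000000, fail to reject H0.


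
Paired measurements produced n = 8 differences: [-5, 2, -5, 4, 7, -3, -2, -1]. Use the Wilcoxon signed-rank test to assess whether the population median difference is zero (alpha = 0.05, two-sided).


Step 1: Drop any zero differences (none here) and take |d_i|.
|d| = [5, 2, 5, 4, 7, 3, 2, 1]
Step 2: Midrank |d_i| (ties get averaged ranks).
ranks: |5|->6.5, |2|->2.5, |5|->6.5, |4|->5, |7|->8, |3|->4, |2|->2.5, |1|->1
Step 3: Attach original signs; sum ranks with positive sign and with negative sign.
W+ = 2.5 + 5 + 8 = 15.5
W- = 6.5 + 6.5 + 4 + 2.5 + 1 = 20.5
(Check: W+ + W- = 36 should equal n(n+1)/2 = 36.)
Step 4: Test statistic W = min(W+, W-) = 15.5.
Step 5: Ties in |d|, so use the tie-corrected normal approximation.
        E[W] = n(n+1)/4 = 8*9/4 = 18.
        Tie groups: |d|=2 (t=2), |d|=5 (t=2); sum(t^3 - t) = 12.
        Var[W] = n(n+1)(2n+1)/24 - sum(t^3-t)/48 = 1224/24 - 12/48 = 50.75.
        z = (W - E[W]) / sqrt(Var[W]) = (15.5 - 18) / 7.1239 = -0.3509.
        Two-sided p = 2*Phi(z) = 0.725640.
Step 6: alpha = 0.05. fail to reject H0.

W+ = 15.5, W- = 20.5, W = min = 15.5, p = 0.725640, fail to reject H0.


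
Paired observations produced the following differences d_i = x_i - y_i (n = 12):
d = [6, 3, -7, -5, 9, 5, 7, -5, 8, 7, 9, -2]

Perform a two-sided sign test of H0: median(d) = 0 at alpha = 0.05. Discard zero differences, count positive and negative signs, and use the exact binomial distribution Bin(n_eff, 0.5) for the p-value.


Step 1: Discard zero differences. Original n = 12; n_eff = number of nonzero differences = 12.
Nonzero differences (with sign): +6, +3, -7, -5, +9, +5, +7, -5, +8, +7, +9, -2
Step 2: Count signs: positive = 8, negative = 4.
Step 3: Under H0: P(positive) = 0.5, so the number of positives S ~ Bin(12, 0.5).
Step 4: Two-sided exact p-value = sum of Bin(12,0.5) probabilities at or below the observed probability = 0.387695.
Step 5: alpha = 0.05. fail to reject H0.

n_eff = 12, pos = 8, neg = 4, p = 0.387695, fail to reject H0.


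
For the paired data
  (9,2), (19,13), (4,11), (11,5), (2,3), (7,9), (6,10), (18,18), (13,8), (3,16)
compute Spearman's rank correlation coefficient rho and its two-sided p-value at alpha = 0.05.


Step 1: Rank x and y separately (midranks; no ties here).
rank(x): 9->6, 19->10, 4->3, 11->7, 2->1, 7->5, 6->4, 18->9, 13->8, 3->2
rank(y): 2->1, 13->8, 11->7, 5->3, 3->2, 9->5, 10->6, 18->10, 8->4, 16->9
Step 2: d_i = R_x(i) - R_y(i); compute d_i^2.
  (6-1)^2=25, (10-8)^2=4, (3-7)^2=16, (7-3)^2=16, (1-2)^2=1, (5-5)^2=0, (4-6)^2=4, (9-10)^2=1, (8-4)^2=16, (2-9)^2=49
sum(d^2) = 132.
Step 3: rho = 1 - 6*132 / (10*(10^2 - 1)) = 1 - 792/990 = 0.200000.
Step 4: Under H0, t = rho * sqrt((n-2)/(1-rho^2)) = 0.5774 ~ t(8).
Step 5: Two-sided p-value from the t-distribution with 8 df = 0.579584.
Step 6: alpha = 0.05. fail to reject H0.

rho = 0.2000, p = 0.579584, fail to reject H0 at alpha = 0.05.


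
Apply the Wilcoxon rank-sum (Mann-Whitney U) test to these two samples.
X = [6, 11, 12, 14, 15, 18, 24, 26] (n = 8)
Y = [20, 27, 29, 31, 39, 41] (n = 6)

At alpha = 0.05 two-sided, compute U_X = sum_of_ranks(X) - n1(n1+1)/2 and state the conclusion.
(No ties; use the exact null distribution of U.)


Step 1: Combine and sort all 14 observations; assign midranks.
sorted (value, group): (6,X), (11,X), (12,X), (14,X), (15,X), (18,X), (20,Y), (24,X), (26,X), (27,Y), (29,Y), (31,Y), (39,Y), (41,Y)
ranks: 6->1, 11->2, 12->3, 14->4, 15->5, 18->6, 20->7, 24->8, 26->9, 27->10, 29->11, 31->12, 39->13, 41->14
Step 2: Rank sum for X: R1 = 1 + 2 + 3 + 4 + 5 + 6 + 8 + 9 = 38.
Step 3: U_X = R1 - n1(n1+1)/2 = 38 - 8*9/2 = 38 - 36 = 2.
       U_Y = n1*n2 - U_X = 48 - 2 = 46.
Step 4: No ties, so the exact null distribution of U (based on enumerating the C(14,8) = 3003 equally likely rank assignments) gives the two-sided p-value.
Step 5: p-value = 0.002664; compare to alpha = 0.05. reject H0.

U_X = 2, p = 0.002664, reject H0 at alpha = 0.05.


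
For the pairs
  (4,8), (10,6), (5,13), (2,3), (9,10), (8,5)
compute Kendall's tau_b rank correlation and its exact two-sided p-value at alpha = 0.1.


Step 1: Enumerate the 15 unordered pairs (i,j) with i<j and classify each by sign(x_j-x_i) * sign(y_j-y_i).
  (1,2):dx=+6,dy=-2->D; (1,3):dx=+1,dy=+5->C; (1,4):dx=-2,dy=-5->C; (1,5):dx=+5,dy=+2->C
  (1,6):dx=+4,dy=-3->D; (2,3):dx=-5,dy=+7->D; (2,4):dx=-8,dy=-3->C; (2,5):dx=-1,dy=+4->D
  (2,6):dx=-2,dy=-1->C; (3,4):dx=-3,dy=-10->C; (3,5):dx=+4,dy=-3->D; (3,6):dx=+3,dy=-8->D
  (4,5):dx=+7,dy=+7->C; (4,6):dx=+6,dy=+2->C; (5,6):dx=-1,dy=-5->C
Step 2: C = 9, D = 6, total pairs = 15.
Step 3: tau = (C - D)/(n(n-1)/2) = (9 - 6)/15 = 0.200000.
Step 4: Exact two-sided p-value (enumerate n! = 720 permutations of y under H0): p = 0.719444.
Step 5: alpha = 0.1. fail to reject H0.

tau_b = 0.2000 (C=9, D=6), p = 0.719444, fail to reject H0.


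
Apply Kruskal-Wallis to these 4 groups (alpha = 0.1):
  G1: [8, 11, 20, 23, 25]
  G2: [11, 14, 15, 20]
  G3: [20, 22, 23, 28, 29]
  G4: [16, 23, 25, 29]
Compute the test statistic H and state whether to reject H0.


Step 1: Combine all N = 18 observations and assign midranks.
sorted (value, group, rank): (8,G1,1), (11,G1,2.5), (11,G2,2.5), (14,G2,4), (15,G2,5), (16,G4,6), (20,G1,8), (20,G2,8), (20,G3,8), (22,G3,10), (23,G1,12), (23,G3,12), (23,G4,12), (25,G1,14.5), (25,G4,14.5), (28,G3,16), (29,G3,17.5), (29,G4,17.5)
Step 2: Sum ranks within each group.
R_1 = 38 (n_1 = 5)
R_2 = 19.5 (n_2 = 4)
R_3 = 63.5 (n_3 = 5)
R_4 = 50 (n_4 = 4)
Step 3: H = 12/(N(N+1)) * sum(R_i^2/n_i) - 3(N+1)
     = 12/(18*19) * (38^2/5 + 19.5^2/4 + 63.5^2/5 + 50^2/4) - 3*19
     = 0.035088 * 1815.31 - 57
     = 6.695175.
Step 4: Ties present; correction factor C = 1 - 66/(18^3 - 18) = 0.988648. Corrected H = 6.695175 / 0.988648 = 6.772051.
Step 5: Under H0, H ~ chi^2(3); p-value = 0.079529.
Step 6: alpha = 0.1. reject H0.

H = 6.7721, df = 3, p = 0.079529, reject H0.


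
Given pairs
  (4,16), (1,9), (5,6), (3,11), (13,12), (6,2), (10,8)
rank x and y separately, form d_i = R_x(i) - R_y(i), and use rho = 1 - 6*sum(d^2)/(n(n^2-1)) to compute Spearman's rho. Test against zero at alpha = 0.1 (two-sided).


Step 1: Rank x and y separately (midranks; no ties here).
rank(x): 4->3, 1->1, 5->4, 3->2, 13->7, 6->5, 10->6
rank(y): 16->7, 9->4, 6->2, 11->5, 12->6, 2->1, 8->3
Step 2: d_i = R_x(i) - R_y(i); compute d_i^2.
  (3-7)^2=16, (1-4)^2=9, (4-2)^2=4, (2-5)^2=9, (7-6)^2=1, (5-1)^2=16, (6-3)^2=9
sum(d^2) = 64.
Step 3: rho = 1 - 6*64 / (7*(7^2 - 1)) = 1 - 384/336 = -0.142857.
Step 4: Under H0, t = rho * sqrt((n-2)/(1-rho^2)) = -0.3227 ~ t(5).
Step 5: Two-sided p-value from the t-distribution with 5 df = 0.759945.
Step 6: alpha = 0.1. fail to reject H0.

rho = -0.1429, p = 0.759945, fail to reject H0 at alpha = 0.1.


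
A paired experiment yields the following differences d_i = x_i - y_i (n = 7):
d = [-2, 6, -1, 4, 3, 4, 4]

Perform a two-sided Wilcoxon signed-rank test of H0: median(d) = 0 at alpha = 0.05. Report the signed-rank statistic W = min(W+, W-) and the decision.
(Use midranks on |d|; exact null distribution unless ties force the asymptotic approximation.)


Step 1: Drop any zero differences (none here) and take |d_i|.
|d| = [2, 6, 1, 4, 3, 4, 4]
Step 2: Midrank |d_i| (ties get averaged ranks).
ranks: |2|->2, |6|->7, |1|->1, |4|->5, |3|->3, |4|->5, |4|->5
Step 3: Attach original signs; sum ranks with positive sign and with negative sign.
W+ = 7 + 5 + 3 + 5 + 5 = 25
W- = 2 + 1 = 3
(Check: W+ + W- = 28 should equal n(n+1)/2 = 28.)
Step 4: Test statistic W = min(W+, W-) = 3.
Step 5: Ties in |d|, so use the tie-corrected normal approximation.
        E[W] = n(n+1)/4 = 7*8/4 = 14.
        Tie groups: |d|=4 (t=3); sum(t^3 - t) = 24.
        Var[W] = n(n+1)(2n+1)/24 - sum(t^3-t)/48 = 840/24 - 24/48 = 34.5.
        z = (W - E[W]) / sqrt(Var[W]) = (3 - 14) / 5.8737 = -1.8728.
        Two-sided p = 2*Phi(z) = 0.061101.
Step 6: alpha = 0.05. fail to reject H0.

W+ = 25, W- = 3, W = min = 3, p = 0.061101, fail to reject H0.


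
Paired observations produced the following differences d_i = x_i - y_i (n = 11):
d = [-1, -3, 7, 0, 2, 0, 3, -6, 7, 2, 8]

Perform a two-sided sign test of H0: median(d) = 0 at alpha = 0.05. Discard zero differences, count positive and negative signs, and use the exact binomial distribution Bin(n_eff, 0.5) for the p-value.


Step 1: Discard zero differences. Original n = 11; n_eff = number of nonzero differences = 9.
Nonzero differences (with sign): -1, -3, +7, +2, +3, -6, +7, +2, +8
Step 2: Count signs: positive = 6, negative = 3.
Step 3: Under H0: P(positive) = 0.5, so the number of positives S ~ Bin(9, 0.5).
Step 4: Two-sided exact p-value = sum of Bin(9,0.5) probabilities at or below the observed probability = 0.507812.
Step 5: alpha = 0.05. fail to reject H0.

n_eff = 9, pos = 6, neg = 3, p = 0.507812, fail to reject H0.


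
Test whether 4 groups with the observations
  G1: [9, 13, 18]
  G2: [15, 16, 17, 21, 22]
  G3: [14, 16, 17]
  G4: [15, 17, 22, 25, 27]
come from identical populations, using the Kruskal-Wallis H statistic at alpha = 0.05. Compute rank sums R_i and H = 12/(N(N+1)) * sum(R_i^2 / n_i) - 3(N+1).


Step 1: Combine all N = 16 observations and assign midranks.
sorted (value, group, rank): (9,G1,1), (13,G1,2), (14,G3,3), (15,G2,4.5), (15,G4,4.5), (16,G2,6.5), (16,G3,6.5), (17,G2,9), (17,G3,9), (17,G4,9), (18,G1,11), (21,G2,12), (22,G2,13.5), (22,G4,13.5), (25,G4,15), (27,G4,16)
Step 2: Sum ranks within each group.
R_1 = 14 (n_1 = 3)
R_2 = 45.5 (n_2 = 5)
R_3 = 18.5 (n_3 = 3)
R_4 = 58 (n_4 = 5)
Step 3: H = 12/(N(N+1)) * sum(R_i^2/n_i) - 3(N+1)
     = 12/(16*17) * (14^2/3 + 45.5^2/5 + 18.5^2/3 + 58^2/5) - 3*17
     = 0.044118 * 1266.27 - 51
     = 4.864706.
Step 4: Ties present; correction factor C = 1 - 42/(16^3 - 16) = 0.989706. Corrected H = 4.864706 / 0.989706 = 4.915305.
Step 5: Under H0, H ~ chi^2(3); p-value = 0.178105.
Step 6: alpha = 0.05. fail to reject H0.

H = 4.9153, df = 3, p = 0.178105, fail to reject H0.
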